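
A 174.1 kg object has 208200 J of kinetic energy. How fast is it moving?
v = √(2·KE/m) = √(2·208200/174.1) = 48.91 m/s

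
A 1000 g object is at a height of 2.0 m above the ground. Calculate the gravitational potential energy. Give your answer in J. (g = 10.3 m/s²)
Convert to SI: m = 1.0 kg, h = 2.0 m
PE = mgh = (1.0)(10.3)(2.0) = 20.6 J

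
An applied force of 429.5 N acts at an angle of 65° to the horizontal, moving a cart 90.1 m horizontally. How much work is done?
W = F·d·cosθ = (429.5)(90.1)cos(65°) = 16350 J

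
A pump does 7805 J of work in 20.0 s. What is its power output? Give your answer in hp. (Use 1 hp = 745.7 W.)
P = W/t = 7805.0/20.0 = 390.25 W = 0.5233 hp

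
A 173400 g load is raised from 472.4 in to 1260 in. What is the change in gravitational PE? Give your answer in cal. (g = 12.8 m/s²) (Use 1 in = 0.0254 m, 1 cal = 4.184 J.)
Convert to SI: m = 173.4 kg, Δh = 20.005 m
ΔPE = mgΔh = (173.4)(12.8)(20.005) = 44401.6 J = 10610 cal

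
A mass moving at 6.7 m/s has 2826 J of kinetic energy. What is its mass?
m = 2·KE/v² = 2·2826/(6.7)² = 125.9 kg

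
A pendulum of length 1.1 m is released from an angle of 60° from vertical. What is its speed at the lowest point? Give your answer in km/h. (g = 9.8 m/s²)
h = L(1 − cosθ) = 1.1(1 − cos60°) = 0.55 m
v = √(2gh) = √(2·9.8·0.55) = 3.28329 m/s = 11.82 km/h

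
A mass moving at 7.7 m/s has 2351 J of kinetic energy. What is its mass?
m = 2·KE/v² = 2·2351/(7.7)² = 79.31 kg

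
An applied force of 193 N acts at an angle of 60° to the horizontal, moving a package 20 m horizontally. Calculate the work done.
W = F·d·cosθ = (193)(20)cos(60°) = 1930 J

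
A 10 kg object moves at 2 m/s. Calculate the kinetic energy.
KE = ½mv² = ½(10)(2)² = 20.0 J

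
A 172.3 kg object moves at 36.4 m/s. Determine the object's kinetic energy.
KE = ½mv² = ½(172.3)(36.4)² = 114100 J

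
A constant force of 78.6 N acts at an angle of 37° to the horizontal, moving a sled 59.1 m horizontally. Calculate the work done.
W = F·d·cosθ = (78.6)(59.1)cos(37°) = 3710 J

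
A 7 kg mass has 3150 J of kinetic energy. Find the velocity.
v = √(2·KE/m) = √(2·3150/7) = 30.0 m/s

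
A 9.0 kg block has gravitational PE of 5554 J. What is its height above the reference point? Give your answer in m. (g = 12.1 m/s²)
h = PE/(mg) = 5554.0/(9.0·12.1) = 51.0 m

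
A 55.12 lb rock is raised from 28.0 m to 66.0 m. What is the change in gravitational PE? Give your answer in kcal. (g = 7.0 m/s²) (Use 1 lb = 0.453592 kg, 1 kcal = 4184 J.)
Convert to SI: m = 25.002 kg, Δh = 38.0 m
ΔPE = mgΔh = (25.002)(7.0)(38.0) = 6650.53 J = 1.59 kcal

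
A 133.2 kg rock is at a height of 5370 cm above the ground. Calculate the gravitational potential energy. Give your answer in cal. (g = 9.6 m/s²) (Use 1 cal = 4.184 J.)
Convert to SI: m = 133.2 kg, h = 53.7 m
PE = mgh = (133.2)(9.6)(53.7) = 68667.3 J = 16410 cal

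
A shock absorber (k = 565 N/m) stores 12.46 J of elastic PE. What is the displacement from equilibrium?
x = √(2·PE/k) = √(2·12.46/565) = 0.21 m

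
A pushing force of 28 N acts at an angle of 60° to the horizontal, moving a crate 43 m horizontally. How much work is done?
W = F·d·cosθ = (28)(43)cos(60°) = 602.0 J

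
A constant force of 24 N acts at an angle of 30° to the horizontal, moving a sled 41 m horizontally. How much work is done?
W = F·d·cosθ = (24)(41)cos(30°) = 852.2 J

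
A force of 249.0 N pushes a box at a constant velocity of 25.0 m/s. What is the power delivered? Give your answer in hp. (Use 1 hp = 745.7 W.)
P = Fv = (249.0)(25.0) = 6225.0 W = 8.348 hp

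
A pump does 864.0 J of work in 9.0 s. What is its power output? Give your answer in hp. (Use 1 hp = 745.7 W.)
P = W/t = 864.0/9.0 = 96.0 W = 0.1287 hp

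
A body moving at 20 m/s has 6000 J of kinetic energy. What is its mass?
m = 2·KE/v² = 2·6000/(20)² = 30.0 kg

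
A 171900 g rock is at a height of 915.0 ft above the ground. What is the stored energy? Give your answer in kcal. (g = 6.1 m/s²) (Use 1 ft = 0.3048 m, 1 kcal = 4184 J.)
Convert to SI: m = 171.9 kg, h = 278.892 m
PE = mgh = (171.9)(6.1)(278.892) = 292443 J = 69.9 kcal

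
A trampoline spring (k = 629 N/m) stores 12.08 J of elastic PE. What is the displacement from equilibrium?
x = √(2·PE/k) = √(2·12.08/629) = 0.196 m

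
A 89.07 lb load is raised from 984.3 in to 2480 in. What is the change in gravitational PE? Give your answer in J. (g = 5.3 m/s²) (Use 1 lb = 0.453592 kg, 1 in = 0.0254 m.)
Convert to SI: m = 40.4014 kg, Δh = 37.9908 m
ΔPE = mgΔh = (40.4014)(5.3)(37.9908) = 8135 J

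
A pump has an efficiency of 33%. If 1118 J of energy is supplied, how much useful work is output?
W_out = η·W_in = 0.33·1118 = 368.94 J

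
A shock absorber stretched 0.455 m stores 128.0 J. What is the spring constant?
k = 2·PE/x² = 2·128.0/(0.455)² = 1237 N/m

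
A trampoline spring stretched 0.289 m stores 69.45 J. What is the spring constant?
k = 2·PE/x² = 2·69.45/(0.289)² = 1663 N/m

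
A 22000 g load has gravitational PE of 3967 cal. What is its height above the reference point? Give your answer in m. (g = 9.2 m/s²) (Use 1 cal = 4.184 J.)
Convert to SI: m = 22.0 kg, PE = 16597.9 J
h = PE/(mg) = 16597.9/(22.0·9.2) = 82.01 m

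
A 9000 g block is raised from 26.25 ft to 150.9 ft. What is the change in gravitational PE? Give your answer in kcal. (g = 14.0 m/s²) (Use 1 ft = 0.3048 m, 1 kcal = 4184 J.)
Convert to SI: m = 9.0 kg, Δh = 37.9933 m
ΔPE = mgΔh = (9.0)(14.0)(37.9933) = 4787.16 J = 1.144 kcal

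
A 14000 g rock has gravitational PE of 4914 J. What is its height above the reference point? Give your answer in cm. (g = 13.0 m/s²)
Convert to SI: m = 14.0 kg, PE = 4914.0 J
h = PE/(mg) = 4914.0/(14.0·13.0) = 27.0 m = 2700 cm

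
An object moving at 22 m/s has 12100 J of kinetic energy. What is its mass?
m = 2·KE/v² = 2·12100/(22)² = 50.0 kg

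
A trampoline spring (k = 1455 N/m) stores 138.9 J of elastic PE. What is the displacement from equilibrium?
x = √(2·PE/k) = √(2·138.9/1455) = 0.437 m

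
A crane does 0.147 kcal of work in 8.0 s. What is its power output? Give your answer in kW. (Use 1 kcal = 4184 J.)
Convert to SI: W = 615.048 J, t = 8.0 s
P = W/t = 615.048/8.0 = 76.881 W = 0.07688 kW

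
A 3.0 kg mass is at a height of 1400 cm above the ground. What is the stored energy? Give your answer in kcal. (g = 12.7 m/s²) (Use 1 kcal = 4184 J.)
Convert to SI: m = 3.0 kg, h = 14.0 m
PE = mgh = (3.0)(12.7)(14.0) = 533.4 J = 0.1275 kcal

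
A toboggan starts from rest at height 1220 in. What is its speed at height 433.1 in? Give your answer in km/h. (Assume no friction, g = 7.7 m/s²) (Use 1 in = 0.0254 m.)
Convert to SI: h₁−h₂ = 19.9873 m
mgh₁ = mgh₂ + ½mv² ⇒ v = √(2g(h₁−h₂)) = √(2·7.7·19.9873) = 17.5443 m/s = 63.16 km/h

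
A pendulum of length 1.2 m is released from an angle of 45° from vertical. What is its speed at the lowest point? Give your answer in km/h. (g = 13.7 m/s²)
h = L(1 − cosθ) = 1.2(1 − cos45°) = 0.351472 m
v = √(2gh) = √(2·13.7·0.351472) = 3.10328 m/s = 11.17 km/h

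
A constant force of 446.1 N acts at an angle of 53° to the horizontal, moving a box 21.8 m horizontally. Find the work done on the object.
W = F·d·cosθ = (446.1)(21.8)cos(53°) = 5853 J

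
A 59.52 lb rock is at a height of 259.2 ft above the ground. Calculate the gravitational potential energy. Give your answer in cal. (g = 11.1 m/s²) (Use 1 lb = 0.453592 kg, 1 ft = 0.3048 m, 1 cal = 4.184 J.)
Convert to SI: m = 26.9978 kg, h = 79.0042 m
PE = mgh = (26.9978)(11.1)(79.0042) = 23675.6 J = 5659 cal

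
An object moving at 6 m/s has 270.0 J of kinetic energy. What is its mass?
m = 2·KE/v² = 2·270.0/(6)² = 15.0 kg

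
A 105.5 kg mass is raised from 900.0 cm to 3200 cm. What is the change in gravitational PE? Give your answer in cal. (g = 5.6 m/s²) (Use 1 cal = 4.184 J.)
Convert to SI: m = 105.5 kg, Δh = 23.0 m
ΔPE = mgΔh = (105.5)(5.6)(23.0) = 13588.4 J = 3248 cal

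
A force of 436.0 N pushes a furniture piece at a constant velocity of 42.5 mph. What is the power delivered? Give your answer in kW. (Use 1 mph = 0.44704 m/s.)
Convert to SI: F = 436.0 N, v = 18.9992 m/s
P = Fv = (436.0)(18.9992) = 8283.65 W = 8.284 kW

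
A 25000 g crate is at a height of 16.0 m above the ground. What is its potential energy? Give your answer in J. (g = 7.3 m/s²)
Convert to SI: m = 25.0 kg, h = 16.0 m
PE = mgh = (25.0)(7.3)(16.0) = 2920 J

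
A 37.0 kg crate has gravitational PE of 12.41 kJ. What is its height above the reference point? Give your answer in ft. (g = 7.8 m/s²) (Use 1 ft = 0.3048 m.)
Convert to SI: m = 37.0 kg, PE = 12410.0 J
h = PE/(mg) = 12410.0/(37.0·7.8) = 43.0007 m = 141.1 ft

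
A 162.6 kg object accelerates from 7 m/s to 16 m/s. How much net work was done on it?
W = ΔKE = ½m(v₂² − v₁²) = ½(162.6)(16² − 7²) = 16829.1 J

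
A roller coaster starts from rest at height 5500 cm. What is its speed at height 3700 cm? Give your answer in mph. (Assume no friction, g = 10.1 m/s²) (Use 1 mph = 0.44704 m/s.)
Convert to SI: h₁−h₂ = 18.0 m
mgh₁ = mgh₂ + ½mv² ⇒ v = √(2g(h₁−h₂)) = √(2·10.1·18.0) = 19.0683 m/s = 42.65 mph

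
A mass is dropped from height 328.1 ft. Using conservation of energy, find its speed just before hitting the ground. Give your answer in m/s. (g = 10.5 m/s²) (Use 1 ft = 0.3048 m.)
Convert to SI: h = 100.005 m
mgh = ½mv² ⇒ v = √(2gh) = √(2·10.5·100.005) = 45.83 m/s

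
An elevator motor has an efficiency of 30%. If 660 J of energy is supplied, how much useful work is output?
W_out = η·W_in = 0.3·660 = 198.0 J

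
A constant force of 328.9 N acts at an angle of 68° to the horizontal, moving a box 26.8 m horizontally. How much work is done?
W = F·d·cosθ = (328.9)(26.8)cos(68°) = 3302 J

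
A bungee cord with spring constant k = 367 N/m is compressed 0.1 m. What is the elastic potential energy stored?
PE = ½kx² = ½(367)(0.1)² = 1.835 J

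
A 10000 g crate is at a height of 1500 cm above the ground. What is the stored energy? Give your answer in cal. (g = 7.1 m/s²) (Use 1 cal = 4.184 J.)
Convert to SI: m = 10.0 kg, h = 15.0 m
PE = mgh = (10.0)(7.1)(15.0) = 1065.0 J = 254.5 cal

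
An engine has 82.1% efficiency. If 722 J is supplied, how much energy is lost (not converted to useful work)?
W_lost = W_in(1 − η) = 722·(1 − 0.821) = 129.2 J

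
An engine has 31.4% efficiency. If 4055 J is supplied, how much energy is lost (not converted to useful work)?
W_lost = W_in(1 − η) = 4055·(1 − 0.314) = 2782 J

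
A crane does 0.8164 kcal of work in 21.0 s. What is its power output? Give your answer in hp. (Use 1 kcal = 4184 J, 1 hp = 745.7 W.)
Convert to SI: W = 3415.82 J, t = 21.0 s
P = W/t = 3415.82/21.0 = 162.658 W = 0.2181 hp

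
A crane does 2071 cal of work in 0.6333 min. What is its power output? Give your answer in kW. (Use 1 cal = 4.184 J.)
Convert to SI: W = 8665.06 J, t = 37.998 s
P = W/t = 8665.06/37.998 = 228.04 W = 0.228 kW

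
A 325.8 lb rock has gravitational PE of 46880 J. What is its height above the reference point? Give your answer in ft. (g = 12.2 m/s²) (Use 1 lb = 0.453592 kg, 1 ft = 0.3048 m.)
Convert to SI: m = 147.78 kg, PE = 46880.0 J
h = PE/(mg) = 46880.0/(147.78·12.2) = 26.0023 m = 85.31 ft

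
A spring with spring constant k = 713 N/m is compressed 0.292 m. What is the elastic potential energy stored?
PE = ½kx² = ½(713)(0.292)² = 30.4 J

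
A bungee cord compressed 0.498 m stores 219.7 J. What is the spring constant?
k = 2·PE/x² = 2·219.7/(0.498)² = 1772 N/m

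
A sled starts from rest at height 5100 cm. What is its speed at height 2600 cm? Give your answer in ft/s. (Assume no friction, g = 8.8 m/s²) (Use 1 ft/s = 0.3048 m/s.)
Convert to SI: h₁−h₂ = 25.0 m
mgh₁ = mgh₂ + ½mv² ⇒ v = √(2g(h₁−h₂)) = √(2·8.8·25.0) = 20.9762 m/s = 68.82 ft/s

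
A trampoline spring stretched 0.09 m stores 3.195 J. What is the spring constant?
k = 2·PE/x² = 2·3.195/(0.09)² = 788.9 N/m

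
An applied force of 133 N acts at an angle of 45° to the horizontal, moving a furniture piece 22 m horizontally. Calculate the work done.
W = F·d·cosθ = (133)(22)cos(45°) = 2069 J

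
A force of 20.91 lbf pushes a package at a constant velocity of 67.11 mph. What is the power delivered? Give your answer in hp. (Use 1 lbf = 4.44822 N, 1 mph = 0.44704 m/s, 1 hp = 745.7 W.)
Convert to SI: F = 93.0123 N, v = 30.0009 m/s
P = Fv = (93.0123)(30.0009) = 2790.45 W = 3.742 hp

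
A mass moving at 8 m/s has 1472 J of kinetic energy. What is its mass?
m = 2·KE/v² = 2·1472/(8)² = 46.0 kg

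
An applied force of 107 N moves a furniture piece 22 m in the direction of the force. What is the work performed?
W = F·d = (107)(22) = 2354 J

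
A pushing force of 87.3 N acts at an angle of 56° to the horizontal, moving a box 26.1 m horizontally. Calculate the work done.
W = F·d·cosθ = (87.3)(26.1)cos(56°) = 1274 J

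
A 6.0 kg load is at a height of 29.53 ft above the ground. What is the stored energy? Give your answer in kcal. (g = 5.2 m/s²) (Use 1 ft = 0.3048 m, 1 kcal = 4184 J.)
Convert to SI: m = 6.0 kg, h = 9.00074 m
PE = mgh = (6.0)(5.2)(9.00074) = 280.823 J = 0.06712 kcal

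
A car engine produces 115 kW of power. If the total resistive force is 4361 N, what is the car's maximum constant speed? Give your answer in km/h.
P = Fv ⇒ v = P/F = 115000 W/4361.0 N = 26.3701 m/s = 94.93 km/h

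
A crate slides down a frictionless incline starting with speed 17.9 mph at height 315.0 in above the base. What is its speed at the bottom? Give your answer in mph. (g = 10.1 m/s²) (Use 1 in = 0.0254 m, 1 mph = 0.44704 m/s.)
Convert to SI: v₀ = 8.00202 m/s, h = 8.001 m
½mv₀² + mgh = ½mv² ⇒ v = √(v₀² + 2gh) = √(8.00202² + 2·10.1·8.001) = 15.0217 m/s = 33.6 mph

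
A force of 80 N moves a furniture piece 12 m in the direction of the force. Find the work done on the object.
W = F·d = (80)(12) = 960.0 J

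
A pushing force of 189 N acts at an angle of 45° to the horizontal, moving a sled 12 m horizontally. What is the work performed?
W = F·d·cosθ = (189)(12)cos(45°) = 1604 J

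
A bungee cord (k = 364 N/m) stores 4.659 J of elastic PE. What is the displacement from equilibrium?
x = √(2·PE/k) = √(2·4.659/364) = 0.16 m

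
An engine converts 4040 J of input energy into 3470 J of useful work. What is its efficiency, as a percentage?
η = W_out/W_in = 3470/4040 = 85.89%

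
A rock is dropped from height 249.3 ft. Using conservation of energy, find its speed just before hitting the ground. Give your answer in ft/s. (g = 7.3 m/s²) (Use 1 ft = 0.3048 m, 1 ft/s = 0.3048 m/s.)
Convert to SI: h = 75.9866 m
mgh = ½mv² ⇒ v = √(2gh) = √(2·7.3·75.9866) = 33.3077 m/s = 109.3 ft/s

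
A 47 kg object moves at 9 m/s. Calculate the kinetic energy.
KE = ½mv² = ½(47)(9)² = 1903.5 J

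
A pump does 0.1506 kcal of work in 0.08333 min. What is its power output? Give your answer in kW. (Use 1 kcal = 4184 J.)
Convert to SI: W = 630.11 J, t = 4.9998 s
P = W/t = 630.11/4.9998 = 126.027 W = 0.126 kW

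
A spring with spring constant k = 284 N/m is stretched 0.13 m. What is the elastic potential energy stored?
PE = ½kx² = ½(284)(0.13)² = 2.4 J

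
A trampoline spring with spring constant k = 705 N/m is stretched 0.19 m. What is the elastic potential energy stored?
PE = ½kx² = ½(705)(0.19)² = 12.73 J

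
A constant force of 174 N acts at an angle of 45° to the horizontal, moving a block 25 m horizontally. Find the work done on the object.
W = F·d·cosθ = (174)(25)cos(45°) = 3076 J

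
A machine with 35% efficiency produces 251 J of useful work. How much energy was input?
W_in = W_out/η = 251/0.35 = 717.1 J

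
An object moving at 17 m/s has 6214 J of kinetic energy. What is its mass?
m = 2·KE/v² = 2·6214/(17)² = 43.0 kg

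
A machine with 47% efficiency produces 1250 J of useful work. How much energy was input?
W_in = W_out/η = 1250/0.47 = 2660 J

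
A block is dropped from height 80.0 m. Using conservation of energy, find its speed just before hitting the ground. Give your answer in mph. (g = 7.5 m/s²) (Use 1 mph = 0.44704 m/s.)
mgh = ½mv² ⇒ v = √(2gh) = √(2·7.5·80.0) = 34.641 m/s = 77.49 mph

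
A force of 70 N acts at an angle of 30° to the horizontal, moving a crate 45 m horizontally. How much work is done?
W = F·d·cosθ = (70)(45)cos(30°) = 2728 J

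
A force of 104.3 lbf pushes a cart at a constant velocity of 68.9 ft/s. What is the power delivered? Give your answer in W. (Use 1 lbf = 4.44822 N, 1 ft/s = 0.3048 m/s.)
Convert to SI: F = 463.949 N, v = 21.0007 m/s
P = Fv = (463.949)(21.0007) = 9743 W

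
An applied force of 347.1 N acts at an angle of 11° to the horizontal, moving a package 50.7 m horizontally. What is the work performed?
W = F·d·cosθ = (347.1)(50.7)cos(11°) = 17270 J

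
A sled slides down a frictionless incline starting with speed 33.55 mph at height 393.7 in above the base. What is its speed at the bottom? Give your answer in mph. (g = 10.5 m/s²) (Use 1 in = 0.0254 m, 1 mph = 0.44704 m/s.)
Convert to SI: v₀ = 14.9982 m/s, h = 9.99998 m
½mv₀² + mgh = ½mv² ⇒ v = √(v₀² + 2gh) = √(14.9982² + 2·10.5·9.99998) = 20.8553 m/s = 46.65 mph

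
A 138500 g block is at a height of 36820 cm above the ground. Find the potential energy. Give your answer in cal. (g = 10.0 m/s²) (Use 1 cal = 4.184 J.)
Convert to SI: m = 138.5 kg, h = 368.2 m
PE = mgh = (138.5)(10.0)(368.2) = 509957 J = 121900 cal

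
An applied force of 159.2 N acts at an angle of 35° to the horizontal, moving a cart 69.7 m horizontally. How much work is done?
W = F·d·cosθ = (159.2)(69.7)cos(35°) = 9090 J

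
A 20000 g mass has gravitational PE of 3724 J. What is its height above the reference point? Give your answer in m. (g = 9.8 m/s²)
Convert to SI: m = 20.0 kg, PE = 3724.0 J
h = PE/(mg) = 3724.0/(20.0·9.8) = 19.0 m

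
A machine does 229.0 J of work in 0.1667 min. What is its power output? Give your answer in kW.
Convert to SI: W = 229.0 J, t = 10.002 s
P = W/t = 229.0/10.002 = 22.8954 W = 0.0229 kW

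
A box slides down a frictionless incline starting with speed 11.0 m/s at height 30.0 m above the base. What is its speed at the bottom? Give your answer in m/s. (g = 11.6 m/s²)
½mv₀² + mgh = ½mv² ⇒ v = √(v₀² + 2gh) = √(11.0² + 2·11.6·30.0) = 28.58 m/s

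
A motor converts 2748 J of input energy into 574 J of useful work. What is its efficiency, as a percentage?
η = W_out/W_in = 574/2748 = 20.89%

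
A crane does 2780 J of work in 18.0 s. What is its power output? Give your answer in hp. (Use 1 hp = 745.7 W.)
P = W/t = 2780.0/18.0 = 154.444 W = 0.2071 hp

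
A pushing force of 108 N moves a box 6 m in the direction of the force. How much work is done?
W = F·d = (108)(6) = 648.0 J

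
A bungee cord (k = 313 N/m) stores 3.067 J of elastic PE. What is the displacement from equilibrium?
x = √(2·PE/k) = √(2·3.067/313) = 0.14 m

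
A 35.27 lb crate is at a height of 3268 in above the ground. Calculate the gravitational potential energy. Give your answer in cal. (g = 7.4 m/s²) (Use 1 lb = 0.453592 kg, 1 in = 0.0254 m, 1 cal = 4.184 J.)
Convert to SI: m = 15.9982 kg, h = 83.0072 m
PE = mgh = (15.9982)(7.4)(83.0072) = 9826.94 J = 2349 cal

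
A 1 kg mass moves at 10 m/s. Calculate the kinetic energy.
KE = ½mv² = ½(1)(10)² = 50.0 J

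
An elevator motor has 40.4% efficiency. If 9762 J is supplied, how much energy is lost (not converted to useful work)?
W_lost = W_in(1 − η) = 9762·(1 − 0.404) = 5818 J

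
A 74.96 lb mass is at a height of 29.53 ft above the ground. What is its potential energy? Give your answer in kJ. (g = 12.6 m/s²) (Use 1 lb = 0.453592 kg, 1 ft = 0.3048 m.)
Convert to SI: m = 34.0013 kg, h = 9.00074 m
PE = mgh = (34.0013)(12.6)(9.00074) = 3856.06 J = 3.856 kJ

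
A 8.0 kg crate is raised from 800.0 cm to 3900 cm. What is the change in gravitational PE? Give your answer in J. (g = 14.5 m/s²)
Convert to SI: m = 8.0 kg, Δh = 31.0 m
ΔPE = mgΔh = (8.0)(14.5)(31.0) = 3596 J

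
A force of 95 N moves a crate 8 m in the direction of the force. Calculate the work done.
W = F·d = (95)(8) = 760.0 J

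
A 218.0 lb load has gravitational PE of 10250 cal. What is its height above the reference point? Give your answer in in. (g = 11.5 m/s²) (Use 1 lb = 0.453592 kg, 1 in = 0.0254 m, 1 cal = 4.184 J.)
Convert to SI: m = 98.8831 kg, PE = 42886.0 J
h = PE/(mg) = 42886.0/(98.8831·11.5) = 37.7134 m = 1485 in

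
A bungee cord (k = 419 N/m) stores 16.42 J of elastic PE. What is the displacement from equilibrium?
x = √(2·PE/k) = √(2·16.42/419) = 0.28 m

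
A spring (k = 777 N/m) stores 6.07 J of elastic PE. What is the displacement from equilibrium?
x = √(2·PE/k) = √(2·6.07/777) = 0.125 m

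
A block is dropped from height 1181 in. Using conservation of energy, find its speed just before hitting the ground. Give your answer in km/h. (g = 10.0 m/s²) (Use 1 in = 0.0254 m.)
Convert to SI: h = 29.9974 m
mgh = ½mv² ⇒ v = √(2gh) = √(2·10.0·29.9974) = 24.4938 m/s = 88.18 km/h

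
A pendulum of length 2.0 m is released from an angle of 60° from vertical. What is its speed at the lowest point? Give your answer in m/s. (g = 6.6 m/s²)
h = L(1 − cosθ) = 2.0(1 − cos60°) = 1.0 m
v = √(2gh) = √(2·6.6·1.0) = 3.633 m/s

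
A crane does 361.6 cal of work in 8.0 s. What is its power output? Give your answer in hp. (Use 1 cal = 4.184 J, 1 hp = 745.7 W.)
Convert to SI: W = 1512.93 J, t = 8.0 s
P = W/t = 1512.93/8.0 = 189.117 W = 0.2536 hp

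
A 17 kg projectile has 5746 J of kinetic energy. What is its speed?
v = √(2·KE/m) = √(2·5746/17) = 26.0 m/s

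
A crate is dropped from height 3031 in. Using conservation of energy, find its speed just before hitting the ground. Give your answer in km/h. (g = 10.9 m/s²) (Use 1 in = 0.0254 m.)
Convert to SI: h = 76.9874 m
mgh = ½mv² ⇒ v = √(2gh) = √(2·10.9·76.9874) = 40.9674 m/s = 147.5 km/h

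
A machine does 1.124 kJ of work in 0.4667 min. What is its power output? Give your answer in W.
Convert to SI: W = 1124.0 J, t = 28.002 s
P = W/t = 1124.0/28.002 = 40.14 W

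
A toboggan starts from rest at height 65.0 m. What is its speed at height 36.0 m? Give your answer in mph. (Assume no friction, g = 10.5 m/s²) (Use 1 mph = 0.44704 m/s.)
mgh₁ = mgh₂ + ½mv² ⇒ v = √(2g(h₁−h₂)) = √(2·10.5·29.0) = 24.6779 m/s = 55.2 mph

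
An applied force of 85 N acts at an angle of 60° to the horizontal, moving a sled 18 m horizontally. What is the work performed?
W = F·d·cosθ = (85)(18)cos(60°) = 765.0 J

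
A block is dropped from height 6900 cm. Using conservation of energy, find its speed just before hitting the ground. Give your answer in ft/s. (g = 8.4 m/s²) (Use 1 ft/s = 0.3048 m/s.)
Convert to SI: h = 69.0 m
mgh = ½mv² ⇒ v = √(2gh) = √(2·8.4·69.0) = 34.047 m/s = 111.7 ft/s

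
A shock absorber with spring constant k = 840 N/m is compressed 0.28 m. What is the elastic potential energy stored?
PE = ½kx² = ½(840)(0.28)² = 32.93 J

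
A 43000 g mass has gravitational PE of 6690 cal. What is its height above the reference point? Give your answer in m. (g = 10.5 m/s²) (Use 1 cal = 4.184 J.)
Convert to SI: m = 43.0 kg, PE = 27991.0 J
h = PE/(mg) = 27991.0/(43.0·10.5) = 62.0 m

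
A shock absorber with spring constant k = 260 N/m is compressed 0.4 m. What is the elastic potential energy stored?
PE = ½kx² = ½(260)(0.4)² = 20.8 J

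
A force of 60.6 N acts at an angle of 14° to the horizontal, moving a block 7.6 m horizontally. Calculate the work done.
W = F·d·cosθ = (60.6)(7.6)cos(14°) = 446.9 J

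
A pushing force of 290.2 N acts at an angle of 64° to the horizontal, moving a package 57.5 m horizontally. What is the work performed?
W = F·d·cosθ = (290.2)(57.5)cos(64°) = 7315 J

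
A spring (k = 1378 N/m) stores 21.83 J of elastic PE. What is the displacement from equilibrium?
x = √(2·PE/k) = √(2·21.83/1378) = 0.178 m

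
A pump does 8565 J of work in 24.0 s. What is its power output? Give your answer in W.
P = W/t = 8565.0/24.0 = 356.9 W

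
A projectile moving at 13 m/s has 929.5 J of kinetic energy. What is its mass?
m = 2·KE/v² = 2·929.5/(13)² = 11.0 kg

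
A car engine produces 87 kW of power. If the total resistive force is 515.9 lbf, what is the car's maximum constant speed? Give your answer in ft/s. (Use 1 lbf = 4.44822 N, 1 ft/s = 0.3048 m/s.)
Convert to SI: F = 2294.84 N
P = Fv ⇒ v = P/F = 87000 W/2294.84 N = 37.9112 m/s = 124.4 ft/s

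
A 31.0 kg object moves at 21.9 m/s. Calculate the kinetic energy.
KE = ½mv² = ½(31.0)(21.9)² = 7434 J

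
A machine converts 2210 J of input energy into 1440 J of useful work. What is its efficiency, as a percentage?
η = W_out/W_in = 1440/2210 = 65.16%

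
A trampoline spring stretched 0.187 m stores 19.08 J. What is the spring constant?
k = 2·PE/x² = 2·19.08/(0.187)² = 1091 N/m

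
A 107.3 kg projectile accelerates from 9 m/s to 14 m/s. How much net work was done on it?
W = ΔKE = ½m(v₂² − v₁²) = ½(107.3)(14² − 9²) = 6169.75 J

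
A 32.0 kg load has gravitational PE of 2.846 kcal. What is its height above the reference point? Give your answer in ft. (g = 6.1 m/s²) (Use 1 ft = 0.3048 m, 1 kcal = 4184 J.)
Convert to SI: m = 32.0 kg, PE = 11907.7 J
h = PE/(mg) = 11907.7/(32.0·6.1) = 61.0024 m = 200.1 ft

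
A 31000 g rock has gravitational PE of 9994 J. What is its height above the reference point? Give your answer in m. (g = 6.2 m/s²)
Convert to SI: m = 31.0 kg, PE = 9994.0 J
h = PE/(mg) = 9994.0/(31.0·6.2) = 52.0 m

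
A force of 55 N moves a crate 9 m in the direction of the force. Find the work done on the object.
W = F·d = (55)(9) = 495.0 J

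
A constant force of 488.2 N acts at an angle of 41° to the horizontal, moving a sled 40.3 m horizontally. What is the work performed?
W = F·d·cosθ = (488.2)(40.3)cos(41°) = 14850 J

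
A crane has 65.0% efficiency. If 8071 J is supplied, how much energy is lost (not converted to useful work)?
W_lost = W_in(1 − η) = 8071·(1 − 0.65) = 2825 J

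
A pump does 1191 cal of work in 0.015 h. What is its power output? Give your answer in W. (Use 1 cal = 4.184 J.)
Convert to SI: W = 4983.14 J, t = 54.0 s
P = W/t = 4983.14/54.0 = 92.28 W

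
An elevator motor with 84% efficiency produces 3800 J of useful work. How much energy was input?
W_in = W_out/η = 3800/0.84 = 4524 J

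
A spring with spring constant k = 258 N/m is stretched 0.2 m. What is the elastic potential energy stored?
PE = ½kx² = ½(258)(0.2)² = 5.16 J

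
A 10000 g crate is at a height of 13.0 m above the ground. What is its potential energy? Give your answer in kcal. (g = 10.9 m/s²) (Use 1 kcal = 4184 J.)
Convert to SI: m = 10.0 kg, h = 13.0 m
PE = mgh = (10.0)(10.9)(13.0) = 1417.0 J = 0.3387 kcal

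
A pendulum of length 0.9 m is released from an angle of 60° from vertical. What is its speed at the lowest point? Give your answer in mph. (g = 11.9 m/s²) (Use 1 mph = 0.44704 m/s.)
h = L(1 − cosθ) = 0.9(1 − cos60°) = 0.45 m
v = √(2gh) = √(2·11.9·0.45) = 3.27261 m/s = 7.321 mph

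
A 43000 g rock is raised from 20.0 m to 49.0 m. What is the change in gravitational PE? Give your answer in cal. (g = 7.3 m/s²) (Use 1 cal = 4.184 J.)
Convert to SI: m = 43.0 kg, Δh = 29.0 m
ΔPE = mgΔh = (43.0)(7.3)(29.0) = 9103.1 J = 2176 cal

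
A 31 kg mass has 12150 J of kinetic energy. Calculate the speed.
v = √(2·KE/m) = √(2·12150/31) = 28.0 m/s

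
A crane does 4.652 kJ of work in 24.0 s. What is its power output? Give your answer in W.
Convert to SI: W = 4652.0 J, t = 24.0 s
P = W/t = 4652.0/24.0 = 193.8 W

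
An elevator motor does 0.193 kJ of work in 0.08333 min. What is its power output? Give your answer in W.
Convert to SI: W = 193.0 J, t = 4.9998 s
P = W/t = 193.0/4.9998 = 38.6 W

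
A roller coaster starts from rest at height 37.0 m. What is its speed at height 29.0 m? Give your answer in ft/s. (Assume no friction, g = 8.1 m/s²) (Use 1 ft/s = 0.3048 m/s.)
mgh₁ = mgh₂ + ½mv² ⇒ v = √(2g(h₁−h₂)) = √(2·8.1·8.0) = 11.3842 m/s = 37.35 ft/s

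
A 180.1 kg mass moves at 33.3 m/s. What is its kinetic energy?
KE = ½mv² = ½(180.1)(33.3)² = 99860 J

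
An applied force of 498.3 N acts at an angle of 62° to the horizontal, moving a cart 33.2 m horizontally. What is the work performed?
W = F·d·cosθ = (498.3)(33.2)cos(62°) = 7767 J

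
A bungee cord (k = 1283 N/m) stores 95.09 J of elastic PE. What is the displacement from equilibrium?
x = √(2·PE/k) = √(2·95.09/1283) = 0.385 m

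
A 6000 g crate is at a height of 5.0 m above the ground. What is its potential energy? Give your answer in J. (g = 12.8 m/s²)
Convert to SI: m = 6.0 kg, h = 5.0 m
PE = mgh = (6.0)(12.8)(5.0) = 384.0 J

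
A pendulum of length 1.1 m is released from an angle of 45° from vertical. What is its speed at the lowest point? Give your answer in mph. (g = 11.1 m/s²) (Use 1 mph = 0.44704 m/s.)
h = L(1 − cosθ) = 1.1(1 − cos45°) = 0.322183 m
v = √(2gh) = √(2·11.1·0.322183) = 2.67441 m/s = 5.982 mph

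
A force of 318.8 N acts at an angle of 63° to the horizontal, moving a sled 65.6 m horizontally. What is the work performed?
W = F·d·cosθ = (318.8)(65.6)cos(63°) = 9494 J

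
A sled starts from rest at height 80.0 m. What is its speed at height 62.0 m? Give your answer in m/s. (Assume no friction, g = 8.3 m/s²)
mgh₁ = mgh₂ + ½mv² ⇒ v = √(2g(h₁−h₂)) = √(2·8.3·18.0) = 17.29 m/s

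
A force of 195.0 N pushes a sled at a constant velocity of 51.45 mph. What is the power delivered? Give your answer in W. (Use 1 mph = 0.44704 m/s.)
Convert to SI: F = 195.0 N, v = 23.0002 m/s
P = Fv = (195.0)(23.0002) = 4485 W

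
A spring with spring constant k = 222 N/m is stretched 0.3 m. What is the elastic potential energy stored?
PE = ½kx² = ½(222)(0.3)² = 9.99 J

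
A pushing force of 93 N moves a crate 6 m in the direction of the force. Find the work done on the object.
W = F·d = (93)(6) = 558.0 J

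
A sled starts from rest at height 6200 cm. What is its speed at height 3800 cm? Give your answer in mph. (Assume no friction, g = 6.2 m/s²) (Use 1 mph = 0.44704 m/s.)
Convert to SI: h₁−h₂ = 24.0 m
mgh₁ = mgh₂ + ½mv² ⇒ v = √(2g(h₁−h₂)) = √(2·6.2·24.0) = 17.2511 m/s = 38.59 mph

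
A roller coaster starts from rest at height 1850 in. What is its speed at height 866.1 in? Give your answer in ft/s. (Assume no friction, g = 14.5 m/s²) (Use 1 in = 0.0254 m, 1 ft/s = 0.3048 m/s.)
Convert to SI: h₁−h₂ = 24.9911 m
mgh₁ = mgh₂ + ½mv² ⇒ v = √(2g(h₁−h₂)) = √(2·14.5·24.9911) = 26.921 m/s = 88.32 ft/s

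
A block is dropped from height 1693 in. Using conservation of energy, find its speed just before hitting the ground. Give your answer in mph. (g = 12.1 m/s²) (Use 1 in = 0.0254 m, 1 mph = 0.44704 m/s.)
Convert to SI: h = 43.0022 m
mgh = ½mv² ⇒ v = √(2gh) = √(2·12.1·43.0022) = 32.2592 m/s = 72.16 mph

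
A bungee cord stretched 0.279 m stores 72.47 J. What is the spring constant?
k = 2·PE/x² = 2·72.47/(0.279)² = 1862 N/m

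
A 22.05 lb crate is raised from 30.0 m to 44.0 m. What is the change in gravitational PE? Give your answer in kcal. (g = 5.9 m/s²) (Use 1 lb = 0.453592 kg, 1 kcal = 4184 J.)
Convert to SI: m = 10.0017 kg, Δh = 14.0 m
ΔPE = mgΔh = (10.0017)(5.9)(14.0) = 826.141 J = 0.1975 kcal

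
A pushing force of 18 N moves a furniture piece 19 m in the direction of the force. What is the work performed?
W = F·d = (18)(19) = 342.0 J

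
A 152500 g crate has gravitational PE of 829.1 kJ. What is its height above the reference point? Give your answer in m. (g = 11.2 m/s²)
Convert to SI: m = 152.5 kg, PE = 829100 J
h = PE/(mg) = 829100/(152.5·11.2) = 485.4 m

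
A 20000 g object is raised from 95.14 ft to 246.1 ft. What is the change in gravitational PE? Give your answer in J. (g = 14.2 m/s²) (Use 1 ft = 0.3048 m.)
Convert to SI: m = 20.0 kg, Δh = 46.0126 m
ΔPE = mgΔh = (20.0)(14.2)(46.0126) = 13070 J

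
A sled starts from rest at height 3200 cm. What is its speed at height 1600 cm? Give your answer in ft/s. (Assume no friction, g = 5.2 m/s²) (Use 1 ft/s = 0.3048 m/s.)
Convert to SI: h₁−h₂ = 16.0 m
mgh₁ = mgh₂ + ½mv² ⇒ v = √(2g(h₁−h₂)) = √(2·5.2·16.0) = 12.8996 m/s = 42.32 ft/s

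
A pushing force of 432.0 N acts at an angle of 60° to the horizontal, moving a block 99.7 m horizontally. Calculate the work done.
W = F·d·cosθ = (432.0)(99.7)cos(60°) = 21540 J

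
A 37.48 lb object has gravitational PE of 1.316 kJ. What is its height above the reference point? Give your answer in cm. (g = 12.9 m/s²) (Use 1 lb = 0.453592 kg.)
Convert to SI: m = 17.0006 kg, PE = 1316.0 J
h = PE/(mg) = 1316.0/(17.0006·12.9) = 6.00069 m = 600.1 cm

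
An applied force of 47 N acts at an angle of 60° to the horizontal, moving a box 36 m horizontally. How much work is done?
W = F·d·cosθ = (47)(36)cos(60°) = 846.0 J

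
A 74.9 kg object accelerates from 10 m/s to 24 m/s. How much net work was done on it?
W = ΔKE = ½m(v₂² − v₁²) = ½(74.9)(24² − 10²) = 17826.2 J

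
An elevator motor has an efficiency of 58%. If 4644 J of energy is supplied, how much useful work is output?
W_out = η·W_in = 0.58·4644 = 2693.52 J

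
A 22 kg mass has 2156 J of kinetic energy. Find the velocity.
v = √(2·KE/m) = √(2·2156/22) = 14.0 m/s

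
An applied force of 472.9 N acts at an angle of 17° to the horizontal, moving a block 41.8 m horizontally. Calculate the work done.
W = F·d·cosθ = (472.9)(41.8)cos(17°) = 18900 J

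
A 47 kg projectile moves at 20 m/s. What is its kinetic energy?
KE = ½mv² = ½(47)(20)² = 9400.0 J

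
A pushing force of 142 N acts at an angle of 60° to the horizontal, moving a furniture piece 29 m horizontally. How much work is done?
W = F·d·cosθ = (142)(29)cos(60°) = 2059 J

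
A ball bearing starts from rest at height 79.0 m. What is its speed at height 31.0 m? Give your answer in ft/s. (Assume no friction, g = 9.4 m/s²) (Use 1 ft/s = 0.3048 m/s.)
mgh₁ = mgh₂ + ½mv² ⇒ v = √(2g(h₁−h₂)) = √(2·9.4·48.0) = 30.04 m/s = 98.56 ft/s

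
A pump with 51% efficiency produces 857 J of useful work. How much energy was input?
W_in = W_out/η = 857/0.51 = 1680 J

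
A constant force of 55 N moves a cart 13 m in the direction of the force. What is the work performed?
W = F·d = (55)(13) = 715.0 J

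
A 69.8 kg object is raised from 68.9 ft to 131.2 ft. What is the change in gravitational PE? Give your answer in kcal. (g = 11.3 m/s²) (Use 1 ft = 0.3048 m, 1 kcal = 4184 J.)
Convert to SI: m = 69.8 kg, Δh = 18.989 m
ΔPE = mgΔh = (69.8)(11.3)(18.989) = 14977.4 J = 3.58 kcal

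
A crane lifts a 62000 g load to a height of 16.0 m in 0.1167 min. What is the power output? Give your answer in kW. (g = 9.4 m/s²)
Convert to SI: m = 62.0 kg, h = 16.0 m, t = 7.002 s
P = mgh/t = (62.0)(9.4)(16.0)/7.002 = 1331.73 W = 1.332 kW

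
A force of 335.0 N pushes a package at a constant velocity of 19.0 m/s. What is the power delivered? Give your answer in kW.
P = Fv = (335.0)(19.0) = 6365.0 W = 6.365 kW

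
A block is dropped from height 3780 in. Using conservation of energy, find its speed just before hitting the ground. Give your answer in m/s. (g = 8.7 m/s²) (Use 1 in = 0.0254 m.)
Convert to SI: h = 96.012 m
mgh = ½mv² ⇒ v = √(2gh) = √(2·8.7·96.012) = 40.87 m/s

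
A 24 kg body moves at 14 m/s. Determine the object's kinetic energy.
KE = ½mv² = ½(24)(14)² = 2352.0 J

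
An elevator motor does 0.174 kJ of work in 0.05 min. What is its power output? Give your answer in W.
Convert to SI: W = 174.0 J, t = 3.0 s
P = W/t = 174.0/3.0 = 58.0 W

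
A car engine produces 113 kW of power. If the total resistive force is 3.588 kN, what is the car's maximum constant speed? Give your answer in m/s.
Convert to SI: F = 3588.0 N
P = Fv ⇒ v = P/F = 113000 W/3588.0 N = 31.49 m/s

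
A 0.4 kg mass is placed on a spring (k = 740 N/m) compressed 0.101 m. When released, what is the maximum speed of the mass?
½kx² = ½mv² ⇒ v = x√(k/m) = (0.101)√(740/0.4) = 4.344 m/s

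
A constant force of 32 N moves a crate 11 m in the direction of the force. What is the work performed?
W = F·d = (32)(11) = 352.0 J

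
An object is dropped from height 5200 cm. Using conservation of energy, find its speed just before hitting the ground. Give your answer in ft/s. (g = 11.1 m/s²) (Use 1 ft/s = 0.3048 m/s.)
Convert to SI: h = 52.0 m
mgh = ½mv² ⇒ v = √(2gh) = √(2·11.1·52.0) = 33.9765 m/s = 111.5 ft/s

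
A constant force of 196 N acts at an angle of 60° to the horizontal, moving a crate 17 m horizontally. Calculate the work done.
W = F·d·cosθ = (196)(17)cos(60°) = 1666 J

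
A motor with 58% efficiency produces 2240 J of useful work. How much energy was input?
W_in = W_out/η = 2240/0.58 = 3862 J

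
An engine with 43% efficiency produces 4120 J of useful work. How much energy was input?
W_in = W_out/η = 4120/0.43 = 9581 J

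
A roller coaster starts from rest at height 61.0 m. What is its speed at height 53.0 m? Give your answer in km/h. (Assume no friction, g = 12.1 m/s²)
mgh₁ = mgh₂ + ½mv² ⇒ v = √(2g(h₁−h₂)) = √(2·12.1·8.0) = 13.914 m/s = 50.09 km/h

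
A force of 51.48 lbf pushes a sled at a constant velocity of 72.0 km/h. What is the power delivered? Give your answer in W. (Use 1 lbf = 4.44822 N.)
Convert to SI: F = 228.994 N, v = 20.0 m/s
P = Fv = (228.994)(20.0) = 4580 W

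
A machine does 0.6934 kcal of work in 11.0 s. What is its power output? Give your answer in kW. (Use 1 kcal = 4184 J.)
Convert to SI: W = 2901.19 J, t = 11.0 s
P = W/t = 2901.19/11.0 = 263.744 W = 0.2637 kW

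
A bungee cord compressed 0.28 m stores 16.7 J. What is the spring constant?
k = 2·PE/x² = 2·16.7/(0.28)² = 426.0 N/m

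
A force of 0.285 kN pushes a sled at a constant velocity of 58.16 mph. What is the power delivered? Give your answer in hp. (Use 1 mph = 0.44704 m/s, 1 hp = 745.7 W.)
Convert to SI: F = 285.0 N, v = 25.9998 m/s
P = Fv = (285.0)(25.9998) = 7409.96 W = 9.937 hp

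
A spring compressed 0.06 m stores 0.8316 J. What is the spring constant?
k = 2·PE/x² = 2·0.8316/(0.06)² = 462.0 N/m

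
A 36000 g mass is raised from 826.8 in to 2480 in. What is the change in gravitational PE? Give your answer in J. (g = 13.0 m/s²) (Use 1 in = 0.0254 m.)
Convert to SI: m = 36.0 kg, Δh = 41.9913 m
ΔPE = mgΔh = (36.0)(13.0)(41.9913) = 19650 J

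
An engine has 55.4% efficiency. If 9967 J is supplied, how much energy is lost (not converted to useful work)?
W_lost = W_in(1 − η) = 9967·(1 − 0.554) = 4445 J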